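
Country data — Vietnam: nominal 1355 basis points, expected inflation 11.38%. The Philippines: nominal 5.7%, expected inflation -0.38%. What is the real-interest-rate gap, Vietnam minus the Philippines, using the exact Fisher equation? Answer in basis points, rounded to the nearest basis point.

Vietnam: (1 + 0.1355)/(1 + 0.1138) − 1 = 1.9483%
The Philippines: (1 + 0.0570)/(1 − 0.0038) − 1 = 6.1032%
Differential = 1.9483% − 6.1032% = -4.1549% → -415 basis points.

-415 basis points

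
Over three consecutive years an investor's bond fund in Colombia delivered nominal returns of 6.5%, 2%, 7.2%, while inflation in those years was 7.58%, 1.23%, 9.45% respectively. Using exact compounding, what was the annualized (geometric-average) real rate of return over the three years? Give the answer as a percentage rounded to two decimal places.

Nominal growth factor = 1.0650 × 1.0200 × 1.0720 = 1.16451360
Price-level growth factor = 1.0758 × 1.0123 × 1.0945 = 1.19194590
Real growth factor = 1.16451360 / 1.19194590 = 0.97698528
Annualized real rate = 0.97698528^(1/3) − 1 = -0.7731% → -0.77%.

-0.77%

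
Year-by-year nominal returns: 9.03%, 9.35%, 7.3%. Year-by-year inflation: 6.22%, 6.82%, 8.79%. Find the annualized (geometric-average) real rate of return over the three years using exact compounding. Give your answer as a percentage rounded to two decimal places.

1.20%

Nominal growth factor = 1.0903 × 1.0935 × 1.0730 = 1.27927679
Price-level growth factor = 1.0622 × 1.0682 × 1.0879 = 1.23437708
Real growth factor = 1.27927679 / 1.23437708 = 1.03637439
Annualized real rate = 1.03637439^(1/3) − 1 = 1.1981% → 1.20%.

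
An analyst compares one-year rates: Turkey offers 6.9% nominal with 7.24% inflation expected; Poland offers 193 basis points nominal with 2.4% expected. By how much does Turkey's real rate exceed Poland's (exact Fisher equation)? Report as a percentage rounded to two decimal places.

Turkey: (1 + 0.0690)/(1 + 0.0724) − 1 = -0.3170%
Poland: (1 + 0.0193)/(1 + 0.0240) − 1 = -0.4590%
Differential = -0.3170% − (-0.4590%) = 0.1419% → 0.14%.

0.14%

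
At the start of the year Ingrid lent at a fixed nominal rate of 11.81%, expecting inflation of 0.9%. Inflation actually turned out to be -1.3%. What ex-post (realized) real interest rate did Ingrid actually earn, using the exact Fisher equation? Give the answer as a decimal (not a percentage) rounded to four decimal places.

0.1328

Ex-post: (1 + 0.1181)/(1 − 0.0130) − 1 = 13.2827%
So the realized real rate is 0.1328.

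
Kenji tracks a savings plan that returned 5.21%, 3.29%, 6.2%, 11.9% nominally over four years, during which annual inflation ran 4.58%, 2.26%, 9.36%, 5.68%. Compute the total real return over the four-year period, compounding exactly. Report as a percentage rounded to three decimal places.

4.487%

Nominal growth factor = 1.0521 × 1.0329 × 1.0620 × 1.1190 = 1.2914271
Price-level growth factor = 1.0458 × 1.0226 × 1.0936 × 1.0568 = 1.2359637
Real growth factor = 1.2914271 / 1.2359637 = 1.0448746
Total real return = 1.0448746 − 1 → 4.487%.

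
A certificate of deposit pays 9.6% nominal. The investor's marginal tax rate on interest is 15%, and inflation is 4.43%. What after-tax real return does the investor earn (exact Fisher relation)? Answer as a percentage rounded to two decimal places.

After-tax nominal return = 9.6% × (1 − 0.15) = 8.1600%.
1 + r = 1.08160 / 1.04430 = 1.035718
After-tax real rate = 1.035718 − 1 → 3.57%.

3.57%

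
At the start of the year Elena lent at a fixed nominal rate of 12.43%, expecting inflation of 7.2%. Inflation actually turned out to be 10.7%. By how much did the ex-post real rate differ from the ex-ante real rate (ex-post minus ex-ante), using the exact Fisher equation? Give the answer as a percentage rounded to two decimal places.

-3.32%

Ex-ante: (1 + 0.1243)/(1 + 0.0720) − 1 = 4.8787%
Ex-post: (1 + 0.1243)/(1 + 0.1070) − 1 = 1.5628%
Difference (ex-post − ex-ante) = -3.3159% → -3.32%.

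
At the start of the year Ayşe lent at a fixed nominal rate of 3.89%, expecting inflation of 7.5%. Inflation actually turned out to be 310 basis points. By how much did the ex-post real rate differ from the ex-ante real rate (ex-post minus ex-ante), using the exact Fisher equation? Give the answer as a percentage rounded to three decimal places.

4.124%

Ex-ante: (1 + 0.0389)/(1 + 0.0750) − 1 = -3.3581%
Ex-post: (1 + 0.0389)/(1 + 0.0310) − 1 = 0.7662%
Difference (ex-post − ex-ante) = 4.1244% → 4.124%.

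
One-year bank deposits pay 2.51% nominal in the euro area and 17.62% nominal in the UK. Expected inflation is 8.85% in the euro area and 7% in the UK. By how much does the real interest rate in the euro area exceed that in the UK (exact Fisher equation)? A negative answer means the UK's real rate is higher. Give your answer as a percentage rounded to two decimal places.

-15.75%

The euro area: (1 + 0.0251)/(1 + 0.0885) − 1 = -5.8245%
The UK: (1 + 0.1762)/(1 + 0.0700) − 1 = 9.9252%
Differential = -5.8245% − 9.9252% = -15.7498% → -15.75%.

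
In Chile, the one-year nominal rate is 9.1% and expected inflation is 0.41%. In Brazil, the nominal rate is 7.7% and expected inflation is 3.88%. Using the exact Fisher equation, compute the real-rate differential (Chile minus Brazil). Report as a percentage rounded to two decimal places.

Chile: (1 + 0.0910)/(1 + 0.0041) − 1 = 8.6545%
Brazil: (1 + 0.0770)/(1 + 0.0388) − 1 = 3.6773%
Differential = 8.6545% − 3.6773% = 4.9772% → 4.98%.

4.98%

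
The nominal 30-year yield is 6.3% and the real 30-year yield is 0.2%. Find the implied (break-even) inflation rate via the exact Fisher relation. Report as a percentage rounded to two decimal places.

(1 + π) = (1 + i)/(1 + r) = 1.06300 / 1.00200 = 1.060878
Break-even inflation = 1.060878 − 1 → 6.09%.

6.09%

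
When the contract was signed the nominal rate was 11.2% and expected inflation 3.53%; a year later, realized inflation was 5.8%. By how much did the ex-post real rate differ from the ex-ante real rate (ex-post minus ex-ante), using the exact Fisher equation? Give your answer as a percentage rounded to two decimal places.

-2.30%

Ex-ante: (1 + 0.1120)/(1 + 0.0353) − 1 = 7.4085%
Ex-post: (1 + 0.1120)/(1 + 0.0580) − 1 = 5.1040%
Difference (ex-post − ex-ante) = -2.3045% → -2.30%.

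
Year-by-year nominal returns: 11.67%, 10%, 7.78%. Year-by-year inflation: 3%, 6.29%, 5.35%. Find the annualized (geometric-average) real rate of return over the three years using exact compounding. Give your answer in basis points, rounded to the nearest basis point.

Compound the nominal returns: 1.1167 × 1.1000 × 1.0778 = 1.32393719.
Compound inflation: 1.0300 × 1.0629 × 1.0535 = 1.15335810.
Deflate: 1.32393719 / 1.15335810 = 1.14789776.
Annualized real rate = 1.14789776^(1/3) − 1 = 4.7051% → 471 basis points.

471 basis points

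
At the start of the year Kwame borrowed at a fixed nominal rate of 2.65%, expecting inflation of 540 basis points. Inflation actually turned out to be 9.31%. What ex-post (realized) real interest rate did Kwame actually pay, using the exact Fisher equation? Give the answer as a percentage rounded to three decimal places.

-6.093%

Ex-post: (1 + 0.0265)/(1 + 0.0931) − 1 = -6.0928%
So the realized real rate is -6.093%.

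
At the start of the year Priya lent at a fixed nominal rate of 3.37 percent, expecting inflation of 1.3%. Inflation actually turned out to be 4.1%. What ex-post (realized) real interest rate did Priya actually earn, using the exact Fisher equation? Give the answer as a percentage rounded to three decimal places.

Ex-post: (1 + 0.0337)/(1 + 0.0410) − 1 = -0.7012%
So the realized real rate is -0.701%.

-0.701%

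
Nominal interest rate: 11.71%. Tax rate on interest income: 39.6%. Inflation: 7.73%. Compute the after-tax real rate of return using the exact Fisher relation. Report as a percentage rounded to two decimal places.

-0.61%

After-tax nominal return = 11.71% × (1 − 0.396) = 7.07284%.
1 + r = 1.0707284 / 1.07730 = 0.993900
After-tax real rate = 0.993900 − 1 → -0.61%.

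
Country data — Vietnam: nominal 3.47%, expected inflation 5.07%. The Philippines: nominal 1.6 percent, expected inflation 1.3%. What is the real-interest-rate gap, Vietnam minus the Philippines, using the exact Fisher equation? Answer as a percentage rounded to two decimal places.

Vietnam: (1 + 0.0347)/(1 + 0.0507) − 1 = -1.5228%
The Philippines: (1 + 0.0160)/(1 + 0.0130) − 1 = 0.2962%
Differential = -1.5228% − 0.2962% = -1.8189% → -1.82%.

-1.82%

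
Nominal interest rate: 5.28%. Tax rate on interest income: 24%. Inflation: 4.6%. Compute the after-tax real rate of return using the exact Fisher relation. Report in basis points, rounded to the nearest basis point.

After-tax nominal return = 5.28% × (1 − 0.24) = 4.0128%.
1 + r = 1.040128 / 1.04600 = 0.994386
After-tax real rate = 0.994386 − 1 → -56 basis points.

-56 basis points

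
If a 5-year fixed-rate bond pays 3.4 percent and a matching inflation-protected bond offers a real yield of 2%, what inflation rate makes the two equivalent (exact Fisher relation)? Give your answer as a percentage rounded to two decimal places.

(1 + π) = (1 + i)/(1 + r) = 1.03400 / 1.02000 = 1.013725
Break-even inflation = 1.013725 − 1 → 1.37%.

1.37%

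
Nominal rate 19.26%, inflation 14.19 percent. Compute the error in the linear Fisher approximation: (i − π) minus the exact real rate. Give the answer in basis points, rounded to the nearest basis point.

63 basis points

Approximate: r ≈ 19.260% − 14.190% = 5.0700%
Exact: (1 + 0.1926)/(1 + 0.1419) − 1 = 4.4400%
Error = 5.0700% − 4.4400% = 0.6300% → 63 basis points.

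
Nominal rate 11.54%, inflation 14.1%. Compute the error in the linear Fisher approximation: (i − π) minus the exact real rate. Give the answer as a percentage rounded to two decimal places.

-0.32%

Approximate: r ≈ 11.540% − 14.100% = -2.5600%
Exact: (1 + 0.1154)/(1 + 0.1410) − 1 = -2.2436%
Error = -2.5600% − (-2.2436%) = -0.3164% → -0.32%.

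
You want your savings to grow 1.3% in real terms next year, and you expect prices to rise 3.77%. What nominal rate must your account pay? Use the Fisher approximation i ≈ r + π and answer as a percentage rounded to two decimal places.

i ≈ r + π = 1.3% + 3.77% = 5.07%.

5.07%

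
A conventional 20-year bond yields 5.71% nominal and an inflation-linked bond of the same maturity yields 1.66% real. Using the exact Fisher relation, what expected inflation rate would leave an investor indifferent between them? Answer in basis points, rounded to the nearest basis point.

398 basis points

(1 + π) = (1 + i)/(1 + r) = 1.05710 / 1.01660 = 1.039839
Break-even inflation = 1.039839 − 1 → 398 basis points.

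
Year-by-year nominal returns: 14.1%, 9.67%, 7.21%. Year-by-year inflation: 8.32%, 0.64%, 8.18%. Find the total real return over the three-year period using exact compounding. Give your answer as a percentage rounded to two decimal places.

Compound the nominal returns: 1.1410 × 1.0967 × 1.0721 = 1.341556.
Compound inflation: 1.0832 × 1.0064 × 1.0818 = 1.179305.
Deflate: 1.341556 / 1.179305 = 1.137582.
Total real return = 1.137582 − 1 → 13.76%.

13.76%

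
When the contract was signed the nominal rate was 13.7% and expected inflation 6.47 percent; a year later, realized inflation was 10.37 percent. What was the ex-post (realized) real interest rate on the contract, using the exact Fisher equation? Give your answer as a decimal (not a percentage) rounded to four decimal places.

Ex-post: (1 + 0.1370)/(1 + 0.1037) − 1 = 3.0171%
So the realized real rate is 0.0302.

0.0302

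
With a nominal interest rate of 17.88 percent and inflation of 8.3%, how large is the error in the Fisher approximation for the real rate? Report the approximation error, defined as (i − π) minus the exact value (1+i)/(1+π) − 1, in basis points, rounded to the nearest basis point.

73 basis points

Approximate: r ≈ 17.880% − 8.300% = 9.5800%
Exact: (1 + 0.1788)/(1 + 0.0830) − 1 = 8.8458%
Error = 9.5800% − 8.8458% = 0.7342% → 73 basis points.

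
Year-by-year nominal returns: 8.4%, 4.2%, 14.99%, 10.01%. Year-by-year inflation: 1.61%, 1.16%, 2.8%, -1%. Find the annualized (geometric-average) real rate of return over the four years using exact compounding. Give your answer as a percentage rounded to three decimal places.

8.107%

Compound the nominal returns: 1.0840 × 1.0420 × 1.1499 × 1.1001 = 1.42885856.
Compound inflation: 1.0161 × 1.0116 × 1.0280 × 0.9900 = 1.04610091.
Deflate: 1.42885856 / 1.04610091 = 1.36588979.
Annualized real rate = 1.36588979^(1/4) − 1 = 8.1070% → 8.107%.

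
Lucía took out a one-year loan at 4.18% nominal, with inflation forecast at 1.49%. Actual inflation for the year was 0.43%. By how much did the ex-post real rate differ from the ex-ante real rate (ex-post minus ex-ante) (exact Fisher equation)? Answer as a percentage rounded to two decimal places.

1.08%

Ex-ante: (1 + 0.0418)/(1 + 0.0149) − 1 = 2.6505%
Ex-post: (1 + 0.0418)/(1 + 0.0043) − 1 = 3.7339%
Difference (ex-post − ex-ante) = 1.0834% → 1.08%.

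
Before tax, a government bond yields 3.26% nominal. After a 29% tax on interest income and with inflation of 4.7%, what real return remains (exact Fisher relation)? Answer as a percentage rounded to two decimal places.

After-tax nominal return = 3.26% × (1 − 0.29) = 2.3146%.
1 + r = 1.023146 / 1.04700 = 0.977217
After-tax real rate = 0.977217 − 1 → -2.28%.

-2.28%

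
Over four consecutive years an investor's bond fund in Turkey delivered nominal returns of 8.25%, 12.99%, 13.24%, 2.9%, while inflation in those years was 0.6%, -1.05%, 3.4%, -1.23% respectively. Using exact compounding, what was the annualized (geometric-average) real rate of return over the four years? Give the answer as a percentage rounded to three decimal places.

8.813%

Nominal growth factor = 1.0825 × 1.1299 × 1.1324 × 1.0290 = 1.42522407
Price-level growth factor = 1.0060 × 0.9895 × 1.0340 × 0.9877 = 1.01662169
Real growth factor = 1.42522407 / 1.01662169 = 1.40192176
Annualized real rate = 1.40192176^(1/4) − 1 = 8.8130% → 8.813%.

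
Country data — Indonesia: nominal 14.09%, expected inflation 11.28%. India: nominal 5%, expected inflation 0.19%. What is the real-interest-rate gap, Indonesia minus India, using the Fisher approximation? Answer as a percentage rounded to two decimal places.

Indonesia: 14.09% − 11.28% = 2.810%
India: 5% − 0.19% = 4.810%
Differential = -2.000% → -2.00%.

-2.00%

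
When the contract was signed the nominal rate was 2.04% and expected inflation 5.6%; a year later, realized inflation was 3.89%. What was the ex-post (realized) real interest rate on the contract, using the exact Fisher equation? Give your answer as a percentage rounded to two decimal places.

-1.78%

Ex-post: (1 + 0.0204)/(1 + 0.0389) − 1 = -1.7807%
So the realized real rate is -1.78%.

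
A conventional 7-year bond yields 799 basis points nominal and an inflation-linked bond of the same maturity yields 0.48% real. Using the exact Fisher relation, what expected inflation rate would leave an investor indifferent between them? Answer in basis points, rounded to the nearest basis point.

(1 + π) = (1 + i)/(1 + r) = 1.07990 / 1.00480 = 1.074741
Break-even inflation = 1.074741 − 1 → 747 basis points.

747 basis points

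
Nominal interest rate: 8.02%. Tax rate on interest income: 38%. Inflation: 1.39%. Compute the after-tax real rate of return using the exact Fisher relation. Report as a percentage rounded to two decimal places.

3.53%

After-tax nominal return = 8.02% × (1 − 0.38) = 4.9724%.
1 + r = 1.049724 / 1.01390 = 1.035333
After-tax real rate = 1.035333 − 1 → 3.53%.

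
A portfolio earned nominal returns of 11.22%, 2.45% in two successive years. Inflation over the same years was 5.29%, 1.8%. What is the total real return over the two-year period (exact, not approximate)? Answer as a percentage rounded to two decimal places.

Compound the nominal returns: 1.1122 × 1.0245 = 1.139449.
Compound inflation: 1.0529 × 1.0180 = 1.071852.
Deflate: 1.139449 / 1.071852 = 1.063065.
Total real return = 1.063065 − 1 → 6.31%.

6.31%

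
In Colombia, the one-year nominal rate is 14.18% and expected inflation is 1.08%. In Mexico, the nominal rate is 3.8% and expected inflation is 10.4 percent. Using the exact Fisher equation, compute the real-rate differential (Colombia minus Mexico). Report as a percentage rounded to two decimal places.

Colombia: (1 + 0.1418)/(1 + 0.0108) − 1 = 12.9600%
Mexico: (1 + 0.0380)/(1 + 0.1040) − 1 = -5.9783%
Differential = 12.9600% − (-5.9783%) = 18.9383% → 18.94%.

18.94%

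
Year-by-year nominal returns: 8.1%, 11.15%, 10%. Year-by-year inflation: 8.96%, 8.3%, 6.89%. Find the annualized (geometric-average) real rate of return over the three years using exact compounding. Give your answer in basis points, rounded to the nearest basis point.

157 basis points

Compound the nominal returns: 1.0810 × 1.1115 × 1.1000 = 1.32168465.
Compound inflation: 1.0896 × 1.0830 × 1.0689 = 1.26134134.
Deflate: 1.32168465 / 1.26134134 = 1.04784059.
Annualized real rate = 1.04784059^(1/3) − 1 = 1.5699% → 157 basis points.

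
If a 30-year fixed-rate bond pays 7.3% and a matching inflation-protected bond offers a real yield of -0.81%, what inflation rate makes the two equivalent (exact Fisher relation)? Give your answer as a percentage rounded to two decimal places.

8.18%

(1 + π) = (1 + i)/(1 + r) = 1.07300 / 0.99190 = 1.081762
Break-even inflation = 1.081762 − 1 → 8.18%.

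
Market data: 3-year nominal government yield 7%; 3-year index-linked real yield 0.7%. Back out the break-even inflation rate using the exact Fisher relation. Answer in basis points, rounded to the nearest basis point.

(1 + π) = (1 + i)/(1 + r) = 1.07000 / 1.00700 = 1.062562
Break-even inflation = 1.062562 − 1 → 626 basis points.

626 basis points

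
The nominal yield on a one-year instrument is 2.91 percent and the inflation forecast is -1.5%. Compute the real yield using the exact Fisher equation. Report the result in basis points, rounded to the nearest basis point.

By the Fisher relation, 1 + r = (1 + i)/(1 + π).
1 + r = 1.02910 / 0.98500 = 1.044772
r = 1.044772 − 1 = 4.4772%, i.e. 448 basis points.

448 basis points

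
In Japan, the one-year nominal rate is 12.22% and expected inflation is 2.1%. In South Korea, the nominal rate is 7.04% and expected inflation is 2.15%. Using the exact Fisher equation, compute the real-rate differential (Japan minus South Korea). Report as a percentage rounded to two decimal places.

5.12%

Japan: (1 + 0.1222)/(1 + 0.0210) − 1 = 9.9119%
South Korea: (1 + 0.0704)/(1 + 0.0215) − 1 = 4.7871%
Differential = 9.9119% − 4.7871% = 5.1248% → 5.12%.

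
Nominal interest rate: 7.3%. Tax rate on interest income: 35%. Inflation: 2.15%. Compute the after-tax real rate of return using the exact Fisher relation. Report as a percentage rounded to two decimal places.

2.54%

After-tax nominal return = 7.3% × (1 − 0.35) = 4.7450%.
1 + r = 1.04745 / 1.02150 = 1.025404
After-tax real rate = 1.025404 − 1 → 2.54%.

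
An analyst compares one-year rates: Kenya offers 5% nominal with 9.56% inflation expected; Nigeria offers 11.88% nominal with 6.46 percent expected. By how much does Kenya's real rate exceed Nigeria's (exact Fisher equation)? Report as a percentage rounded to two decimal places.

Kenya: (1 + 0.0500)/(1 + 0.0956) − 1 = -4.1621%
Nigeria: (1 + 0.1188)/(1 + 0.0646) − 1 = 5.0911%
Differential = -4.1621% − 5.0911% = -9.2532% → -9.25%.

-9.25%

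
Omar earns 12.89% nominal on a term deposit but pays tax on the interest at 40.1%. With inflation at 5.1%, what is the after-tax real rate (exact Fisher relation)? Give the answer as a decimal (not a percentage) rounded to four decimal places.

After-tax nominal return = 12.89% × (1 − 0.401) = 7.72111%.
1 + r = 1.0772111 / 1.05100 = 1.024939
After-tax real rate = 1.024939 − 1 → 0.0249.

0.0249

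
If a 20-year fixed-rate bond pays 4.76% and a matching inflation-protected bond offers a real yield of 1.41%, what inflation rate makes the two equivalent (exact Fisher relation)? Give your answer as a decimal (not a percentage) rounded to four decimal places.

(1 + π) = (1 + i)/(1 + r) = 1.04760 / 1.01410 = 1.033034
Break-even inflation = 1.033034 − 1 → 0.0330.

0.0330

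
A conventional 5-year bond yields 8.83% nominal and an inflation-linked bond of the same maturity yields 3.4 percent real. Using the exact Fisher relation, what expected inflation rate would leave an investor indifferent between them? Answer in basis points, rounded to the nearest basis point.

(1 + π) = (1 + i)/(1 + r) = 1.08830 / 1.03400 = 1.052515
Break-even inflation = 1.052515 − 1 → 525 basis points.

525 basis points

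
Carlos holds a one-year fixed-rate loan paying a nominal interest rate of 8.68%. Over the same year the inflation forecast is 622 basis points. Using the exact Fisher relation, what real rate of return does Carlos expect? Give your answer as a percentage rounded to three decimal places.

2.316%

By the Fisher relation, 1 + r = (1 + i)/(1 + π).
1 + r = 1.08680 / 1.06220 = 1.023159
r = 1.023159 − 1 = 2.3159%, i.e. 2.316%.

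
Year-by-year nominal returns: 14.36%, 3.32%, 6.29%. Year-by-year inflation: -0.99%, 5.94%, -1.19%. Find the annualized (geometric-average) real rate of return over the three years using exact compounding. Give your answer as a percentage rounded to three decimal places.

6.611%

Compound the nominal returns: 1.1436 × 1.0332 × 1.0629 = 1.25588812.
Compound inflation: 0.9901 × 1.0594 × 0.9881 = 1.03642989.
Deflate: 1.25588812 / 1.03642989 = 1.21174440.
Annualized real rate = 1.21174440^(1/3) − 1 = 6.6114% → 6.611%.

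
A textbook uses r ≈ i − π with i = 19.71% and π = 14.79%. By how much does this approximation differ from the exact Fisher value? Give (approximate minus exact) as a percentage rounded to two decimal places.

Approximate: r ≈ 19.710% − 14.790% = 4.9200%
Exact: (1 + 0.1971)/(1 + 0.1479) − 1 = 4.2861%
Error = 4.9200% − 4.2861% = 0.6339% → 0.63%.

0.63%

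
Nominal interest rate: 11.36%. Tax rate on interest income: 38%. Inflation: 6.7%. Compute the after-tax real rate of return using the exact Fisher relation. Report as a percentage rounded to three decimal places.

After-tax nominal return = 11.36% × (1 − 0.38) = 7.0432%.
1 + r = 1.070432 / 1.06700 = 1.003216
After-tax real rate = 1.003216 − 1 → 0.322%.

0.322%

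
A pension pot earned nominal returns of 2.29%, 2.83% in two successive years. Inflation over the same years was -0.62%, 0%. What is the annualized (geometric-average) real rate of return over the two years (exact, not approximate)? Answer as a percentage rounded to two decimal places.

Compound the nominal returns: 1.0229 × 1.0283 = 1.05184807.
Compound inflation: 0.9938 × 1.0000 = 0.99380000.
Deflate: 1.05184807 / 0.99380000 = 1.05841021.
Annualized real rate = 1.05841021^(1/2) − 1 = 2.8791% → 2.88%.

2.88%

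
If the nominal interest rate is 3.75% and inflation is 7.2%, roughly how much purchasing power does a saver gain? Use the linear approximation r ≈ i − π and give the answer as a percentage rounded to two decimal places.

-3.45%

r ≈ i − π = 3.75% − 7.2% = -3.45%.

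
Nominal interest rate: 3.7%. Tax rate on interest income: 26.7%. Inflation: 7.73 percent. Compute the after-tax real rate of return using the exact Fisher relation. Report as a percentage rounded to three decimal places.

-4.658%

After-tax nominal return = 3.7% × (1 − 0.267) = 2.7121%.
1 + r = 1.027121 / 1.07730 = 0.953422
After-tax real rate = 0.953422 − 1 → -4.658%.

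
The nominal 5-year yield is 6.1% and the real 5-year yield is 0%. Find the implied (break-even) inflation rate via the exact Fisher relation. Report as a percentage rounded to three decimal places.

6.100%

(1 + π) = (1 + i)/(1 + r) = 1.06100 / 1.00000 = 1.061000
Break-even inflation = 1.061000 − 1 → 6.100%.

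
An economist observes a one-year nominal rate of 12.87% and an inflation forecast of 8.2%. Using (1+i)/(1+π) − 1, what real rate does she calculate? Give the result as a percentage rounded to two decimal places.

4.32%

By the Fisher relation, 1 + r = (1 + i)/(1 + π).
1 + r = 1.12870 / 1.08200 = 1.043161
r = 1.043161 − 1 = 4.3161%, i.e. 4.32%.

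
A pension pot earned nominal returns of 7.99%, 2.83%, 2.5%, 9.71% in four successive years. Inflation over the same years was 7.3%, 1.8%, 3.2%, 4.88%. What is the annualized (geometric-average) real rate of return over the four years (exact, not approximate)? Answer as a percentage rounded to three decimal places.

1.377%

Compound the nominal returns: 1.0799 × 1.0283 × 1.0250 × 1.0971 = 1.24874412.
Compound inflation: 1.0730 × 1.0180 × 1.0320 × 1.0488 = 1.18227873.
Deflate: 1.24874412 / 1.18227873 = 1.05621804.
Annualized real rate = 1.05621804^(1/4) − 1 = 1.3768% → 1.377%.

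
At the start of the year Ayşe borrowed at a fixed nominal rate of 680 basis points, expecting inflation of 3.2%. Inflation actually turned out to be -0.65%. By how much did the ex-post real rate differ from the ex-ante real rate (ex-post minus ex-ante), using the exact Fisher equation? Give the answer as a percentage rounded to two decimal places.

4.01%

Ex-ante: (1 + 0.0680)/(1 + 0.0320) − 1 = 3.4884%
Ex-post: (1 + 0.0680)/(1 − 0.0065) − 1 = 7.4987%
Difference (ex-post − ex-ante) = 4.0104% → 4.01%.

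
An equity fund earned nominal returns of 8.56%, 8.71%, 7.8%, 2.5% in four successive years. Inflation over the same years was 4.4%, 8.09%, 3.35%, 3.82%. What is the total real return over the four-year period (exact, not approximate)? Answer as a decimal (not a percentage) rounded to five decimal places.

Compound the nominal returns: 1.0856 × 1.0871 × 1.0780 × 1.0250 = 1.304013.
Compound inflation: 1.0440 × 1.0809 × 1.0335 × 1.0382 = 1.210814.
Deflate: 1.304013 / 1.210814 = 1.076972.
Total real return = 1.076972 − 1 → 0.07697.

0.07697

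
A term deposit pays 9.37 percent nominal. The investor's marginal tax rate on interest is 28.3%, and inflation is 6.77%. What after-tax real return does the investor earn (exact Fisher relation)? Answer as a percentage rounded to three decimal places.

After-tax nominal return = 9.37% × (1 − 0.283) = 6.71829%.
1 + r = 1.0671829 / 1.06770 = 0.999516
After-tax real rate = 0.999516 − 1 → -0.048%.

-0.048%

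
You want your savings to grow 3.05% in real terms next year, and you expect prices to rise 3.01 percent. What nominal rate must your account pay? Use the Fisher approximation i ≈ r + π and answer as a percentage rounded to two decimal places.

i ≈ r + π = 3.05% + 3.01% = 6.06%.

6.06%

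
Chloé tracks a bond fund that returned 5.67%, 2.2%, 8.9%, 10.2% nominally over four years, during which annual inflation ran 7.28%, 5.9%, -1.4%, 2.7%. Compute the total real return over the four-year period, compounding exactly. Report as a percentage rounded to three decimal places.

Nominal growth factor = 1.0567 × 1.0220 × 1.0890 × 1.1020 = 1.296021
Price-level growth factor = 1.0728 × 1.0590 × 0.9860 × 1.0270 = 1.150435
Real growth factor = 1.296021 / 1.150435 = 1.126549
Total real return = 1.126549 − 1 → 12.655%.

12.655%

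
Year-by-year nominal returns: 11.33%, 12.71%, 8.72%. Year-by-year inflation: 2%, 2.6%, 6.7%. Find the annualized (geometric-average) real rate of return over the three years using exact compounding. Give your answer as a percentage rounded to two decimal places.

Compound the nominal returns: 1.1133 × 1.1271 × 1.0872 = 1.36421903.
Compound inflation: 1.0200 × 1.0260 × 1.0670 = 1.11663684.
Deflate: 1.36421903 / 1.11663684 = 1.22172131.
Annualized real rate = 1.22172131^(1/3) − 1 = 6.9032% → 6.90%.

6.90%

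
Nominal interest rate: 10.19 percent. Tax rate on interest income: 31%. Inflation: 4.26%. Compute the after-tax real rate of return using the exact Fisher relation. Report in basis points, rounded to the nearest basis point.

266 basis points

After-tax nominal return = 10.19% × (1 − 0.31) = 7.0311%.
1 + r = 1.070311 / 1.04260 = 1.026579
After-tax real rate = 1.026579 − 1 → 266 basis points.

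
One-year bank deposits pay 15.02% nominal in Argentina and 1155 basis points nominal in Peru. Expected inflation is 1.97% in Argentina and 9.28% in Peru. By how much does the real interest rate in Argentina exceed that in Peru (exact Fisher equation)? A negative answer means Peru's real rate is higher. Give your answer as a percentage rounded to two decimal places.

Argentina: (1 + 0.1502)/(1 + 0.0197) − 1 = 12.7979%
Peru: (1 + 0.1155)/(1 + 0.0928) − 1 = 2.0772%
Differential = 12.7979% − 2.0772% = 10.7206% → 10.72%.

10.72%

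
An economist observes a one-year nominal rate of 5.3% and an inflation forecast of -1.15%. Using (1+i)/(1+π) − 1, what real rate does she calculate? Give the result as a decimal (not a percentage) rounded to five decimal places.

0.06525

1 + r = 1.05300 / 0.98850 = 1.065250
r = 1.065250 − 1 = 6.5250%, i.e. 0.06525.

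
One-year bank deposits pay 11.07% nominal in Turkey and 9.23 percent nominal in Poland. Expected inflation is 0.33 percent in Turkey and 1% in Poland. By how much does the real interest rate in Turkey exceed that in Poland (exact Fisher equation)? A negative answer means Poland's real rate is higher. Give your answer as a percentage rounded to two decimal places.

Turkey: (1 + 0.1107)/(1 + 0.0033) − 1 = 10.7047%
Poland: (1 + 0.0923)/(1 + 0.0100) − 1 = 8.1485%
Differential = 10.7047% − 8.1485% = 2.5562% → 2.56%.

2.56%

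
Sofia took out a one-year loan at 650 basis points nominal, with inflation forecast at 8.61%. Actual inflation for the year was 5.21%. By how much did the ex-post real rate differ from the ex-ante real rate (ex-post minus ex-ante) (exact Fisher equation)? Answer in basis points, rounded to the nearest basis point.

Ex-ante: (1 + 0.0650)/(1 + 0.0861) − 1 = -1.9427%
Ex-post: (1 + 0.0650)/(1 + 0.0521) − 1 = 1.2261%
Difference (ex-post − ex-ante) = 3.1689% → 317 basis points.

317 basis points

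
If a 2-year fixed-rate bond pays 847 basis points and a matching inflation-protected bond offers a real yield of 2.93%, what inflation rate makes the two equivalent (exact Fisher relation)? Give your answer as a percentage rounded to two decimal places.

5.38%

(1 + π) = (1 + i)/(1 + r) = 1.08470 / 1.02930 = 1.053823
Break-even inflation = 1.053823 − 1 → 5.38%.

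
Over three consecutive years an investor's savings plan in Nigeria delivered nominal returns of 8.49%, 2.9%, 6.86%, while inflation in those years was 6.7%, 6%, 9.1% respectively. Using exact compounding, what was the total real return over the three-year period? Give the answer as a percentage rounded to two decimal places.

Nominal growth factor = 1.0849 × 1.0290 × 1.0686 = 1.192945
Price-level growth factor = 1.0670 × 1.0600 × 1.0910 = 1.233943
Real growth factor = 1.192945 / 1.233943 = 0.966775
Total real return = 0.966775 − 1 → -3.32%.

-3.32%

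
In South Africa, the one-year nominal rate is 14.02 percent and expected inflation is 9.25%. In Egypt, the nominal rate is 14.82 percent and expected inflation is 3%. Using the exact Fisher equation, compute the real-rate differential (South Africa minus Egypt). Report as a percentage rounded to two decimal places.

South Africa: (1 + 0.1402)/(1 + 0.0925) − 1 = 4.3661%
Egypt: (1 + 0.1482)/(1 + 0.0300) − 1 = 11.4757%
Differential = 4.3661% − 11.4757% = -7.1096% → -7.11%.

-7.11%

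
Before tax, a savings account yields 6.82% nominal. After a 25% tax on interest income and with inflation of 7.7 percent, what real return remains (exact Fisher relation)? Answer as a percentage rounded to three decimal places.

After-tax nominal return = 6.82% × (1 − 0.25) = 5.1150%.
1 + r = 1.05115 / 1.07700 = 0.975998
After-tax real rate = 0.975998 − 1 → -2.400%.

-2.400%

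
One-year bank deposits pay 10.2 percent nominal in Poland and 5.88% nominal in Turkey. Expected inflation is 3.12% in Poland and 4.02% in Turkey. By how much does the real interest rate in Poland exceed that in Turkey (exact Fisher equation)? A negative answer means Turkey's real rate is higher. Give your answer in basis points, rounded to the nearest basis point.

508 basis points

Poland: (1 + 0.1020)/(1 + 0.0312) − 1 = 6.8658%
Turkey: (1 + 0.0588)/(1 + 0.0402) − 1 = 1.7881%
Differential = 6.8658% − 1.7881% = 5.0777% → 508 basis points.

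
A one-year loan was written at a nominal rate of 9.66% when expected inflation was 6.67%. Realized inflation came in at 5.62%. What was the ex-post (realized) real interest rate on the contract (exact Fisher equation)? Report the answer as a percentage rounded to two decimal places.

Ex-post: (1 + 0.0966)/(1 + 0.0562) − 1 = 3.82503%
So the realized real rate is 3.83%.

3.83%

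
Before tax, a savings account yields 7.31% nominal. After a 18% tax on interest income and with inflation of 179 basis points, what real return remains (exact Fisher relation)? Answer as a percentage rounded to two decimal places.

4.13%

After-tax nominal return = 7.31% × (1 − 0.18) = 5.9942%.
1 + r = 1.059942 / 1.01790 = 1.041303
After-tax real rate = 1.041303 − 1 → 4.13%.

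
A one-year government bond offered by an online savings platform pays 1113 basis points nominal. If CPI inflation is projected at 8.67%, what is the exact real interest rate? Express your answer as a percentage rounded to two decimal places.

By the Fisher identity, 1 + r = (1 + i)/(1 + π).
1 + r = 1.11130 / 1.08670 = 1.022637
r = 1.022637 − 1 = 2.2637%, i.e. 2.26%.

2.26%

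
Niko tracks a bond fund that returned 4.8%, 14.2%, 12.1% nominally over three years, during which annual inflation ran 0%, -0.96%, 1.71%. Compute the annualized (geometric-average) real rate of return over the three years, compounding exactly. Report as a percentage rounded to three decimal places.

10.024%

Compound the nominal returns: 1.0480 × 1.1420 × 1.1210 = 1.34163074.
Compound inflation: 1.0000 × 0.9904 × 1.0171 = 1.00733584.
Deflate: 1.34163074 / 1.00733584 = 1.33186042.
Annualized real rate = 1.33186042^(1/3) − 1 = 10.0237% → 10.024%.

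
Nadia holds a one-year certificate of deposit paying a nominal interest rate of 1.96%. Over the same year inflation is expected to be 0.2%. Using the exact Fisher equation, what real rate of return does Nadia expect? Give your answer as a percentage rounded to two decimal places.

By the Fisher equation, 1 + r = (1 + i)/(1 + π).
1 + r = 1.01960 / 1.00200 = 1.017565
r = 1.017565 − 1 = 1.7565%, i.e. 1.76%.

1.76%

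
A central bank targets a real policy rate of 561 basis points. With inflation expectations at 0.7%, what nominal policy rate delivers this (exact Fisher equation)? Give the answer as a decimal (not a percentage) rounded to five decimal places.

(1 + i) = (1 + r)(1 + π) = 1.05610 × 1.00700 = 1.0634927
i = 1.0634927 − 1, so the required nominal rate is 0.06349.

0.06349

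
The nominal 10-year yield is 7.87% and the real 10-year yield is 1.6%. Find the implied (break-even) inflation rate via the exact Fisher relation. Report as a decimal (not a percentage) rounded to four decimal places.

0.0617

(1 + π) = (1 + i)/(1 + r) = 1.07870 / 1.01600 = 1.061713
Break-even inflation = 1.061713 − 1 → 0.0617.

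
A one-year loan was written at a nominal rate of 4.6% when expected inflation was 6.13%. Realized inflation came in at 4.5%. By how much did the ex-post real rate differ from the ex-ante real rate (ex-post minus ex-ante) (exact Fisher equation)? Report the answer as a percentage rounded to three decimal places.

1.537%

Ex-ante: (1 + 0.0460)/(1 + 0.0613) − 1 = -1.4416%
Ex-post: (1 + 0.0460)/(1 + 0.0450) − 1 = 0.0957%
Difference (ex-post − ex-ante) = 1.5373% → 1.537%.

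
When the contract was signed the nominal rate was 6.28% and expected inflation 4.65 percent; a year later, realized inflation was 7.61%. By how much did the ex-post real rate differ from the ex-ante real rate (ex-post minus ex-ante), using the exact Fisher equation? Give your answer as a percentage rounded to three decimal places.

-2.794%

Ex-ante: (1 + 0.0628)/(1 + 0.0465) − 1 = 1.55757%
Ex-post: (1 + 0.0628)/(1 + 0.0761) − 1 = -1.23594%
Difference (ex-post − ex-ante) = -2.79352% → -2.794%.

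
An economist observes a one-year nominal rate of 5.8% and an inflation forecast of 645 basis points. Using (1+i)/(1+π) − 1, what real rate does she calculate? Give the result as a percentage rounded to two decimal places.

-0.61%

By the Fisher equation, 1 + r = (1 + i)/(1 + π).
1 + r = 1.05800 / 1.06450 = 0.993894
r = 0.993894 − 1 = -0.6106%, i.e. -0.61%.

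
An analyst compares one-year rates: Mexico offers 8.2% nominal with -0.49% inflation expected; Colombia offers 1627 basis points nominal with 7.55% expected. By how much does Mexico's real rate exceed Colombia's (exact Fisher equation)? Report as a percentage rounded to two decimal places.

Mexico: (1 + 0.0820)/(1 − 0.0049) − 1 = 8.7328%
Colombia: (1 + 0.1627)/(1 + 0.0755) − 1 = 8.1079%
Differential = 8.7328% − 8.1079% = 0.6249% → 0.62%.

0.62%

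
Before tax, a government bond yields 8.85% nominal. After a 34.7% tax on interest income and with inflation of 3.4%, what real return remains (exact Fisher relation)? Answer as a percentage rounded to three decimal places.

After-tax nominal return = 8.85% × (1 − 0.347) = 5.77905%.
1 + r = 1.0577905 / 1.03400 = 1.023008
After-tax real rate = 1.023008 − 1 → 2.301%.

2.301%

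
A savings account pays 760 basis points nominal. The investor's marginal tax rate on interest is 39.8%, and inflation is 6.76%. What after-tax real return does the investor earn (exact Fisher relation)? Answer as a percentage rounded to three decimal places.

-2.046%

After-tax nominal return = 7.6% × (1 − 0.398) = 4.5752%.
1 + r = 1.045752 / 1.06760 = 0.9795354
After-tax real rate = 0.9795354 − 1 → -2.046%.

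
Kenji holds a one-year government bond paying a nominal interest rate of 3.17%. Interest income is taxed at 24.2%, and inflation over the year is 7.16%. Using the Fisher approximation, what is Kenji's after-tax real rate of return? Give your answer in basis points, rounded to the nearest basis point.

-476 basis points

After-tax nominal return = 3.17% × (1 − 0.242) = 2.40286%.
r ≈ 2.40286% − 7.16% → -476 basis points.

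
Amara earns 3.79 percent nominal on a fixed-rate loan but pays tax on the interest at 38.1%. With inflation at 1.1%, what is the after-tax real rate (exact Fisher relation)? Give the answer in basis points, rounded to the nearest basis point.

123 basis points

After-tax nominal return = 3.79% × (1 − 0.381) = 2.34601%.
1 + r = 1.0234601 / 1.01100 = 1.012325
After-tax real rate = 1.012325 − 1 → 123 basis points.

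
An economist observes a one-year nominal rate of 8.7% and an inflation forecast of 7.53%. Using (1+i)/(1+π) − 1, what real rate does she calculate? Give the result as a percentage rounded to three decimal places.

1.088%

By the Fisher relation, 1 + r = (1 + i)/(1 + π).
1 + r = 1.08700 / 1.07530 = 1.010881
r = 1.010881 − 1 = 1.0881%, i.e. 1.088%.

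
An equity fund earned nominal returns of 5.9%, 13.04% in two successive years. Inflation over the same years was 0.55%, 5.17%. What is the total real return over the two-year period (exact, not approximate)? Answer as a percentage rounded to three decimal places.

13.202%

Nominal growth factor = 1.0590 × 1.1304 = 1.197094
Price-level growth factor = 1.0055 × 1.0517 = 1.057484
Real growth factor = 1.197094 / 1.057484 = 1.132020
Total real return = 1.132020 − 1 → 13.202%.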